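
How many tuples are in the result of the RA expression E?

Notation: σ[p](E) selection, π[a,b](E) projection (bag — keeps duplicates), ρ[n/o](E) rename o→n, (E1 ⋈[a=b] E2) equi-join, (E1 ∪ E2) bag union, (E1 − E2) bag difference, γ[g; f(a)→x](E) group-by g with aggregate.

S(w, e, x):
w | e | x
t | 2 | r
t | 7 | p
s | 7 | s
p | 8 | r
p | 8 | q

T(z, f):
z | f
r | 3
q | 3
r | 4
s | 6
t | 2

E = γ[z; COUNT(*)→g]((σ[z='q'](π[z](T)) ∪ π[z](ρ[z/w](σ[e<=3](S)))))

Stepwise |·|:
  T → 5
  π[z](T) → 5
  σ[z='q'](π[z](T)) → 1
  S → 5
  σ[e<=3](S) → 1
  ρ[z/w](σ[e<=3](S)) → 1
  π[z](ρ[z/w](σ[e<=3](S))) → 1
  (σ[z='q'](π[z](T)) ∪ π[z](ρ[z/w](σ[e<=3](S)))) → 2
  γ[z; COUNT(*)→g]((σ[z='q'](π[z](T)) ∪ π[z](ρ[z/w](σ[e<=3](S))))) → 2

|E| = 2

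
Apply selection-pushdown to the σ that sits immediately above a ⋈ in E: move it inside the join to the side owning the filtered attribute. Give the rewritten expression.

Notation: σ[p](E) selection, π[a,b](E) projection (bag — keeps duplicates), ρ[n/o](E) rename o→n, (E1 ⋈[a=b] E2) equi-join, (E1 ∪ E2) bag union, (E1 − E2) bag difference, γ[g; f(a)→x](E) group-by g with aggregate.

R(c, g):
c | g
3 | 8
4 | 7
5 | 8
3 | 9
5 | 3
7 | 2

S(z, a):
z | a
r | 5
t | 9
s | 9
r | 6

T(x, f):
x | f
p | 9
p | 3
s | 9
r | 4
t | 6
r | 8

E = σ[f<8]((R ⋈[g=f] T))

σ filters on f, owned by the right side.
E' = (R ⋈[g=f] σ[f<8](T))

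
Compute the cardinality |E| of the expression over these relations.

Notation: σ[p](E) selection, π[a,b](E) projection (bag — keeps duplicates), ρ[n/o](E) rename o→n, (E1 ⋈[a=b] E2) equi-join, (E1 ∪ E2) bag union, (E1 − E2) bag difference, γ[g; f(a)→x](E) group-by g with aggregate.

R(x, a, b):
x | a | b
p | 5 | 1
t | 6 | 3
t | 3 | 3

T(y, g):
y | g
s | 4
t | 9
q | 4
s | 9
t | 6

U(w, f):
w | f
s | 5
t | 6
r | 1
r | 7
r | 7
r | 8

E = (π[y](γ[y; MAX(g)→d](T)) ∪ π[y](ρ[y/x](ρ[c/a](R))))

Row counts bottom-up:
  T → 5
  γ[y; MAX(g)→d](T) → 3
  π[y](γ[y; MAX(g)→d](T)) → 3
  R → 3
  ρ[c/a](R) → 3
  ρ[y/x](ρ[c/a](R)) → 3
  π[y](ρ[y/x](ρ[c/a](R))) → 3
  (π[y](γ[y; MAX(g)→d](T)) ∪ π[y](ρ[y/x](ρ[c/a](R)))) → 6

|E| = 6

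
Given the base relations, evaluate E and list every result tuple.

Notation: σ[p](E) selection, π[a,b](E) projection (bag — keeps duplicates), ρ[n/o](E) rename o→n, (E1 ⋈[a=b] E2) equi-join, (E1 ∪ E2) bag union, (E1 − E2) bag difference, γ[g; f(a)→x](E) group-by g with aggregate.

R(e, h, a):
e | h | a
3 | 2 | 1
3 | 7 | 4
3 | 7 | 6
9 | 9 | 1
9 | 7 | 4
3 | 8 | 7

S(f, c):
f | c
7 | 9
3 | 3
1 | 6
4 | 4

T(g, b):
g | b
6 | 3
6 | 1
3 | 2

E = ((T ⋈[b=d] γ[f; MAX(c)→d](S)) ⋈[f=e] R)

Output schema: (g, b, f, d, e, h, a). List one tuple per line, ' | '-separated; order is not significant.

Stepwise |·|:
  T → 3
  S → 4
  γ[f; MAX(c)→d](S) → 4
  (T ⋈[b=d] γ[f; MAX(c)→d](S)) → 1
  R → 6
  ((T ⋈[b=d] γ[f; MAX(c)→d](S)) ⋈[f=e] R) → 4

== RESULT ==
g | b | f | d | e | h | a
6 | 3 | 3 | 3 | 3 | 2 | 1
6 | 3 | 3 | 3 | 3 | 7 | 4
6 | 3 | 3 | 3 | 3 | 7 | 6
6 | 3 | 3 | 3 | 3 | 8 | 7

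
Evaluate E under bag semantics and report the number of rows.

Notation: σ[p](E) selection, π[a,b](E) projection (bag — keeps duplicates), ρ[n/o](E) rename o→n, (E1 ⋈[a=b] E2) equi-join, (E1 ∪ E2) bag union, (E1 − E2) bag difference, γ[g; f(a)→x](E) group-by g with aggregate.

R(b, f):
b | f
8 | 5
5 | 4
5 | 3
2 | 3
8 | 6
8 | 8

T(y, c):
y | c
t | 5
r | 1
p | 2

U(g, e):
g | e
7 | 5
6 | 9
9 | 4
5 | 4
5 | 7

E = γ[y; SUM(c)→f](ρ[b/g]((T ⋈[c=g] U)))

Per-node cardinality:
  T → 3
  U → 5
  (T ⋈[c=g] U) → 2
  ρ[b/g]((T ⋈[c=g] U)) → 2
  γ[y; SUM(c)→f](ρ[b/g]((T ⋈[c=g] U))) → 1

|E| = 1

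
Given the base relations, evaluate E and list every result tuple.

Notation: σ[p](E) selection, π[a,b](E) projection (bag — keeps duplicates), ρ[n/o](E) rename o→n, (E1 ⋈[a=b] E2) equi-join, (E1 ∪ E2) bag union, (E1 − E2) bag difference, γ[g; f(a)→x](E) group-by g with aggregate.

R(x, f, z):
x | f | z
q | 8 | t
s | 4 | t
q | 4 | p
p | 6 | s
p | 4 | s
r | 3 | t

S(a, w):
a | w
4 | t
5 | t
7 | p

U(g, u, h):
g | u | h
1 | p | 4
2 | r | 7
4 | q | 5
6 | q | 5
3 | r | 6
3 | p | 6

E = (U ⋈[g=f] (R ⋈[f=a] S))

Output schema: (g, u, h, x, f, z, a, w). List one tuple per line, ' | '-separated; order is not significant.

Subexpression sizes:
  U → 6
  R → 6
  S → 3
  (R ⋈[f=a] S) → 3
  (U ⋈[g=f] (R ⋈[f=a] S)) → 3

== RESULT ==
g | u | h | x | f | z | a | w
4 | q | 5 | p | 4 | s | 4 | t
4 | q | 5 | q | 4 | p | 4 | t
4 | q | 5 | s | 4 | t | 4 | t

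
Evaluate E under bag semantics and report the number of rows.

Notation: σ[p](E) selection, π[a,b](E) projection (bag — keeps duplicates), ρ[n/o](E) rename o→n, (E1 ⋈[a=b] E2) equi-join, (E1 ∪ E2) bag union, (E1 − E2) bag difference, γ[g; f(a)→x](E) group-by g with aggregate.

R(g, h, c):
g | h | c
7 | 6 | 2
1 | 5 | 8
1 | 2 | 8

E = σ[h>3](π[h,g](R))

Row counts bottom-up:
  R → 3
  π[h,g](R) → 3
  σ[h>3](π[h,g](R)) → 2

|E| = 2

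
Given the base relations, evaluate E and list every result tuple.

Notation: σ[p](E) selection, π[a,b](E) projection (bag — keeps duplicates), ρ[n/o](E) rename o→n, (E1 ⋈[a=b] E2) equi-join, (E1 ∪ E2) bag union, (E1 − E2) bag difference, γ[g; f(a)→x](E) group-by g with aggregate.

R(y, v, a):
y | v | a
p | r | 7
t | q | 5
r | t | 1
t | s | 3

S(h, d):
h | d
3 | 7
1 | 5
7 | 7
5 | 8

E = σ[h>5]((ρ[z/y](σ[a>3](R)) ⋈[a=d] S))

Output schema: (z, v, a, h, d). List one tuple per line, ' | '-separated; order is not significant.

Per-node cardinality:
  R → 4
  σ[a>3](R) → 2
  ρ[z/y](σ[a>3](R)) → 2
  S → 4
  (ρ[z/y](σ[a>3](R)) ⋈[a=d] S) → 3
  σ[h>5]((ρ[z/y](σ[a>3](R)) ⋈[a=d] S)) → 1

== RESULT ==
z | v | a | h | d
p | r | 7 | 7 | 7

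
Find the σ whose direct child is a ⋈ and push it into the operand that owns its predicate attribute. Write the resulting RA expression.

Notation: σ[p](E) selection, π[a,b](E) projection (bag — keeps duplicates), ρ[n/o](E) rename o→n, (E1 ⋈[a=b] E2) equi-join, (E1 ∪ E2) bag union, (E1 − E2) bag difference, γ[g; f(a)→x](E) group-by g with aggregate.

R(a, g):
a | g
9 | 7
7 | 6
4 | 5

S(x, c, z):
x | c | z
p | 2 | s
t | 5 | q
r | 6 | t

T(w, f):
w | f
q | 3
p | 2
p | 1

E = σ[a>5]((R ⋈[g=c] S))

σ filters on a, owned by the left side.
E' = (σ[a>5](R) ⋈[g=c] S)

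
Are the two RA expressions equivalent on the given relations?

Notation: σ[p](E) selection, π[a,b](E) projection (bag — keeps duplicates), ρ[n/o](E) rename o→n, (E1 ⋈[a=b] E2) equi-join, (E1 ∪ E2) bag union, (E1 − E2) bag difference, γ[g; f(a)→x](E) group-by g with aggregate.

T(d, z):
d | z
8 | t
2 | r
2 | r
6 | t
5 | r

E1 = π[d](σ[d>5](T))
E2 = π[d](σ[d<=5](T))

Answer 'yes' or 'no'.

E1 row counts bottom-up:
  T → 5
  σ[d>5](T) → 2
  π[d](σ[d>5](T)) → 2
E2 row counts bottom-up:
  T → 5
  σ[d<=5](T) → 3
  π[d](σ[d<=5](T)) → 3

E1 result:
d
6
8
E2 result:
d
2
2
5
Witness: (6,) appears 1× in E1 but 0× in E2.

no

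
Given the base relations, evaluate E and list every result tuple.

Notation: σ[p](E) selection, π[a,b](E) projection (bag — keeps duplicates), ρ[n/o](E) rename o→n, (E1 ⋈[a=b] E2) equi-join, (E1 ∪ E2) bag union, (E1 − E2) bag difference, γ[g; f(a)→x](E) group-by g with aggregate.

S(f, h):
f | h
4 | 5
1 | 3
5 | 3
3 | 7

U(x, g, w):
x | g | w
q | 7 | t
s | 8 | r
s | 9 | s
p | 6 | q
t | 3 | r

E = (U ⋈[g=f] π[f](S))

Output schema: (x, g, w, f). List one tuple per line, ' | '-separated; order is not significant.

Subexpression sizes:
  U → 5
  S → 4
  π[f](S) → 4
  (U ⋈[g=f] π[f](S)) → 1

== RESULT ==
x | g | w | f
t | 3 | r | 3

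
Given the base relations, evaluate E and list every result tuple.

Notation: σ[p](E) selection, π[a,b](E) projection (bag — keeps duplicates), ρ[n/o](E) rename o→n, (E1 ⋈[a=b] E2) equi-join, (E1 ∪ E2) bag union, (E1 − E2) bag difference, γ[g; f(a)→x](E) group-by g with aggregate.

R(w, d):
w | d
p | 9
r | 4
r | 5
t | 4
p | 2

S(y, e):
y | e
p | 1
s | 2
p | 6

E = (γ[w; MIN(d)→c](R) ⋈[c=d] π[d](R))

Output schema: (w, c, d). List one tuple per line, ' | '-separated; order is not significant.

Stepwise |·|:
  R → 5
  γ[w; MIN(d)→c](R) → 3
  R → 5
  π[d](R) → 5
  (γ[w; MIN(d)→c](R) ⋈[c=d] π[d](R)) → 5

== RESULT ==
w | c | d
p | 2 | 2
r | 4 | 4
r | 4 | 4
t | 4 | 4
t | 4 | 4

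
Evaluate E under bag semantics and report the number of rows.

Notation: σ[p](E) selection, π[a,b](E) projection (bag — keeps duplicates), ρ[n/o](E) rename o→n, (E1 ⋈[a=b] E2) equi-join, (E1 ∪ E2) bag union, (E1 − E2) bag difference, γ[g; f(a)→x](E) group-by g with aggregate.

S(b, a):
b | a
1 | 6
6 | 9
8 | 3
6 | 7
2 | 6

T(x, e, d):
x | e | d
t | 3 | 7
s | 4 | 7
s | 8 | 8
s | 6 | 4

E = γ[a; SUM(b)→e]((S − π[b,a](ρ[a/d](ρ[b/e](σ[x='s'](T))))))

Subexpression sizes:
  S → 5
  T → 4
  σ[x='s'](T) → 3
  ρ[b/e](σ[x='s'](T)) → 3
  ρ[a/d](ρ[b/e](σ[x='s'](T))) → 3
  π[b,a](ρ[a/d](ρ[b/e](σ[x='s'](T)))) → 3
  (S − π[b,a](ρ[a/d](ρ[b/e](σ[x='s'](T))))) → 5
  γ[a; SUM(b)→e]((S − π[b,a](ρ[a/d](ρ[b/e](σ[x='s'](T)))))) → 4

|E| = 4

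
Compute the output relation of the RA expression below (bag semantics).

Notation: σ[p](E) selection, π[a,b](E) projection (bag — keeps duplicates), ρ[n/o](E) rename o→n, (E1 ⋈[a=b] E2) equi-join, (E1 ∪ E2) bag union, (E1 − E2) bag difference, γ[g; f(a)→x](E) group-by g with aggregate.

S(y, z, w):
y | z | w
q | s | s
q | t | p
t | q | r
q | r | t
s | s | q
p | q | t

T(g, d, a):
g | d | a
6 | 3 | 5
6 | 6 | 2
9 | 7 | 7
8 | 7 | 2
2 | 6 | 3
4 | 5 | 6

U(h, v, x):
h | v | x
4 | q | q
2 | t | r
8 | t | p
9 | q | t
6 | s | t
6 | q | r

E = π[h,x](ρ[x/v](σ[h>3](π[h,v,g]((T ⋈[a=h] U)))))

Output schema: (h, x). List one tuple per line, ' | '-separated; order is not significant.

Stepwise |·|:
  T → 6
  U → 6
  (T ⋈[a=h] U) → 4
  π[h,v,g]((T ⋈[a=h] U)) → 4
  σ[h>3](π[h,v,g]((T ⋈[a=h] U))) → 2
  ρ[x/v](σ[h>3](π[h,v,g]((T ⋈[a=h] U)))) → 2
  π[h,x](ρ[x/v](σ[h>3](π[h,v,g]((T ⋈[a=h] U))))) → 2

== RESULT ==
h | x
6 | q
6 | s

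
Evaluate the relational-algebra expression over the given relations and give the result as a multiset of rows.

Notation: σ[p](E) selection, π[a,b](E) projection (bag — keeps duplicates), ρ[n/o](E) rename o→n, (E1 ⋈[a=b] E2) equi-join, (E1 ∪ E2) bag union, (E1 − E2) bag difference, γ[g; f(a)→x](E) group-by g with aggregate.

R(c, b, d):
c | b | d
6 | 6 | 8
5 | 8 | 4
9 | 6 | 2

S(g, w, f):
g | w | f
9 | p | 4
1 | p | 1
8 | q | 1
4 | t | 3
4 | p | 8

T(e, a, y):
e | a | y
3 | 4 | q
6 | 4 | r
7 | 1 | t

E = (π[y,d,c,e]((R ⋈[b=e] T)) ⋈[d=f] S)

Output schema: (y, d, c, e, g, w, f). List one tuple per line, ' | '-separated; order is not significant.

Subexpression sizes:
  R → 3
  T → 3
  (R ⋈[b=e] T) → 2
  π[y,d,c,e]((R ⋈[b=e] T)) → 2
  S → 5
  (π[y,d,c,e]((R ⋈[b=e] T)) ⋈[d=f] S) → 1

== RESULT ==
y | d | c | e | g | w | f
r | 8 | 6 | 6 | 4 | p | 8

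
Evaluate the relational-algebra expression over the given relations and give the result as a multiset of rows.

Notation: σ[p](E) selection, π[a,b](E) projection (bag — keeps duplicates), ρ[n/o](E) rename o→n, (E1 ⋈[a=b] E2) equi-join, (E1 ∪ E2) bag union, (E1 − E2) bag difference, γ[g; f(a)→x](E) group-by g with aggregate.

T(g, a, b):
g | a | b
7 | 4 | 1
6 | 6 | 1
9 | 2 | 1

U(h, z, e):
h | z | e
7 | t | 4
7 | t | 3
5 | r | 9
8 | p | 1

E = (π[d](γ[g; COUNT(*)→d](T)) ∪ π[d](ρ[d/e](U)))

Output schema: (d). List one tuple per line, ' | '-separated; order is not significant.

Subexpression sizes:
  T → 3
  γ[g; COUNT(*)→d](T) → 3
  π[d](γ[g; COUNT(*)→d](T)) → 3
  U → 4
  ρ[d/e](U) → 4
  π[d](ρ[d/e](U)) → 4
  (π[d](γ[g; COUNT(*)→d](T)) ∪ π[d](ρ[d/e](U))) → 7

== RESULT ==
d
1
1
1
1
3
4
9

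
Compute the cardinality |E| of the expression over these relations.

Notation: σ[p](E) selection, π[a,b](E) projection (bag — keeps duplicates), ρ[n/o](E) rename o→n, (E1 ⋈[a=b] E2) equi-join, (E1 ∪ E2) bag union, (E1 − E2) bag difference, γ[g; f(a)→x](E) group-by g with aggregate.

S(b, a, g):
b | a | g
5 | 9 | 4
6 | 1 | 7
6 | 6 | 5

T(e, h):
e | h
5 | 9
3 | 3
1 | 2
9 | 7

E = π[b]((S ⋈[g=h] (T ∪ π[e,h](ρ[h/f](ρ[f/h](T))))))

Per-node cardinality:
  S → 3
  T → 4
  T → 4
  ρ[f/h](T) → 4
  ρ[h/f](ρ[f/h](T)) → 4
  π[e,h](ρ[h/f](ρ[f/h](T))) → 4
  (T ∪ π[e,h](ρ[h/f](ρ[f/h](T)))) → 8
  (S ⋈[g=h] (T ∪ π[e,h](ρ[h/f](ρ[f/h](T))))) → 2
  π[b]((S ⋈[g=h] (T ∪ π[e,h](ρ[h/f](ρ[f/h](T)))))) → 2

|E| = 2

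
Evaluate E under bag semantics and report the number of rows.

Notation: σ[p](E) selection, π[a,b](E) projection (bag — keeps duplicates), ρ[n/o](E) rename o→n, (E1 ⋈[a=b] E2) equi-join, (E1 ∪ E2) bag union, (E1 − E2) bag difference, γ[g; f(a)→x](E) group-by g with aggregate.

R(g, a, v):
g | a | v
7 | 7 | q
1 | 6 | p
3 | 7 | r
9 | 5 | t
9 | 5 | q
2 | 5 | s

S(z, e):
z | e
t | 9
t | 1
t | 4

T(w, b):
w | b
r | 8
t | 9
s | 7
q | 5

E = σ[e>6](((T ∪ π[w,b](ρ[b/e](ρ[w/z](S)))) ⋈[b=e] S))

Subexpression sizes:
  T → 4
  S → 3
  ρ[w/z](S) → 3
  ρ[b/e](ρ[w/z](S)) → 3
  π[w,b](ρ[b/e](ρ[w/z](S))) → 3
  (T ∪ π[w,b](ρ[b/e](ρ[w/z](S)))) → 7
  S → 3
  ((T ∪ π[w,b](ρ[b/e](ρ[w/z](S)))) ⋈[b=e] S) → 4
  σ[e>6](((T ∪ π[w,b](ρ[b/e](ρ[w/z](S)))) ⋈[b=e] S)) → 2

|E| = 2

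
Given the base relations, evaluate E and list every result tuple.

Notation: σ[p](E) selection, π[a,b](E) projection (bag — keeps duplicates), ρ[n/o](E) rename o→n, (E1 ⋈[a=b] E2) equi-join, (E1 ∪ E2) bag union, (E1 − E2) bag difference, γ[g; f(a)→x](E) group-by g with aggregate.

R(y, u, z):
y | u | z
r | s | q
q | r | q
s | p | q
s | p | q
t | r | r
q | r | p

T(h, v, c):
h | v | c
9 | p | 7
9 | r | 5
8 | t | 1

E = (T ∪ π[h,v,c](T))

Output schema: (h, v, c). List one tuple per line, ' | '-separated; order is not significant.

Subexpression sizes:
  T → 3
  T → 3
  π[h,v,c](T) → 3
  (T ∪ π[h,v,c](T)) → 6

== RESULT ==
h | v | c
8 | t | 1
8 | t | 1
9 | p | 7
9 | p | 7
9 | r | 5
9 | r | 5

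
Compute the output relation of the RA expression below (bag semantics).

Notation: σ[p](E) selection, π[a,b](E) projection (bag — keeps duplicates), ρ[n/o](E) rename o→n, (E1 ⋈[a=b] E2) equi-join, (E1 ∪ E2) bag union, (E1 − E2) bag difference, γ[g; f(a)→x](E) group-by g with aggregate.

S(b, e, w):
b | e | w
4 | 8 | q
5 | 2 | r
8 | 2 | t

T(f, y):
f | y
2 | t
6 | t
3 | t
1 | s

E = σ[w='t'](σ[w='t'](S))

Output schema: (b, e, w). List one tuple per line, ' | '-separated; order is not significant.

Stepwise |·|:
  S → 3
  σ[w='t'](S) → 1
  σ[w='t'](σ[w='t'](S)) → 1

== RESULT ==
b | e | w
8 | 2 | t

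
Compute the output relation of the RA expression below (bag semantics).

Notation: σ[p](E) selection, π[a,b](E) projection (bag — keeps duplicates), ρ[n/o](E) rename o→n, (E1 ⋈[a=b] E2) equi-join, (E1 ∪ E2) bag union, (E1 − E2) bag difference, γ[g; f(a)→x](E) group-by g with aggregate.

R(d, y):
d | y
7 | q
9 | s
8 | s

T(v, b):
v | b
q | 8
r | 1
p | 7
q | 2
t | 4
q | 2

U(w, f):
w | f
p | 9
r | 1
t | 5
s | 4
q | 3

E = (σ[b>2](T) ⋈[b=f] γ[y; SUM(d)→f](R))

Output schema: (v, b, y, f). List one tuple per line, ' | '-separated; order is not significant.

Stepwise |·|:
  T → 6
  σ[b>2](T) → 3
  R → 3
  γ[y; SUM(d)→f](R) → 2
  (σ[b>2](T) ⋈[b=f] γ[y; SUM(d)→f](R)) → 1

== RESULT ==
v | b | y | f
p | 7 | q | 7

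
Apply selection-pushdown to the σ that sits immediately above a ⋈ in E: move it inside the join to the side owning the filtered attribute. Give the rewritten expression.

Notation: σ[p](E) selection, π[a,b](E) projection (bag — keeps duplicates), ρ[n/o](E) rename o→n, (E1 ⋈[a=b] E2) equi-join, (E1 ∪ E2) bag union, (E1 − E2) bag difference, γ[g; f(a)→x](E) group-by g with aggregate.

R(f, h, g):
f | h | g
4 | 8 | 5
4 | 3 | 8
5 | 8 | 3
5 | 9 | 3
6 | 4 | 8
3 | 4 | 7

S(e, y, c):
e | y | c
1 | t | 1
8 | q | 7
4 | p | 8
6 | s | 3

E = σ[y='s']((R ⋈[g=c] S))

σ filters on y, owned by the right side.
E' = (R ⋈[g=c] σ[y='s'](S))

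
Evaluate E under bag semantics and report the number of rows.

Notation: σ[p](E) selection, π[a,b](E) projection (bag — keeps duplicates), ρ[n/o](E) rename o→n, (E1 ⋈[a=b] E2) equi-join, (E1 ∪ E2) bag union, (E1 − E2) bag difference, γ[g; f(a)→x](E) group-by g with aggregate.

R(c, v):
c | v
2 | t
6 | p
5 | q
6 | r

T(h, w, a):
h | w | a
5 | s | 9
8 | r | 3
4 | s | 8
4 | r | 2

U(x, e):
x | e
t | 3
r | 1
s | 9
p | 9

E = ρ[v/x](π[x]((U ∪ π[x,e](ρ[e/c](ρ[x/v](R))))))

Stepwise |·|:
  U → 4
  R → 4
  ρ[x/v](R) → 4
  ρ[e/c](ρ[x/v](R)) → 4
  π[x,e](ρ[e/c](ρ[x/v](R))) → 4
  (U ∪ π[x,e](ρ[e/c](ρ[x/v](R)))) → 8
  π[x]((U ∪ π[x,e](ρ[e/c](ρ[x/v](R))))) → 8
  ρ[v/x](π[x]((U ∪ π[x,e](ρ[e/c](ρ[x/v](R)))))) → 8

|E| = 8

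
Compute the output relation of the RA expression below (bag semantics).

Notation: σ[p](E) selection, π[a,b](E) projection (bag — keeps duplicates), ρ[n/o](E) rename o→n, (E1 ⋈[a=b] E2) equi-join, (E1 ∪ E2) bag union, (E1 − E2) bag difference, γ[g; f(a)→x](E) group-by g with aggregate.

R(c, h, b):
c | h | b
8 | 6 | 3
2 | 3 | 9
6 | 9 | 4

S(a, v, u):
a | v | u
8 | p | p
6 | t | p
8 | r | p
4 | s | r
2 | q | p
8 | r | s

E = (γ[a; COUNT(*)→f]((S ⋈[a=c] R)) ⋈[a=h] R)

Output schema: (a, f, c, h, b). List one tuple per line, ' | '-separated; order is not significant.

Stepwise |·|:
  S → 6
  R → 3
  (S ⋈[a=c] R) → 5
  γ[a; COUNT(*)→f]((S ⋈[a=c] R)) → 3
  R → 3
  (γ[a; COUNT(*)→f]((S ⋈[a=c] R)) ⋈[a=h] R) → 1

== RESULT ==
a | f | c | h | b
6 | 1 | 8 | 6 | 3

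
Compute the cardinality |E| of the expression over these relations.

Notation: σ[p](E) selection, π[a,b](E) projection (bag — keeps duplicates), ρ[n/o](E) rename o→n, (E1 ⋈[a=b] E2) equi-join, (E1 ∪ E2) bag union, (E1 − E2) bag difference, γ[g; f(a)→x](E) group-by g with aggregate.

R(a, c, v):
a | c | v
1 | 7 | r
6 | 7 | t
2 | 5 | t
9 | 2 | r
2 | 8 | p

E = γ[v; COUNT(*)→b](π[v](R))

Per-node cardinality:
  R → 5
  π[v](R) → 5
  γ[v; COUNT(*)→b](π[v](R)) → 3

|E| = 3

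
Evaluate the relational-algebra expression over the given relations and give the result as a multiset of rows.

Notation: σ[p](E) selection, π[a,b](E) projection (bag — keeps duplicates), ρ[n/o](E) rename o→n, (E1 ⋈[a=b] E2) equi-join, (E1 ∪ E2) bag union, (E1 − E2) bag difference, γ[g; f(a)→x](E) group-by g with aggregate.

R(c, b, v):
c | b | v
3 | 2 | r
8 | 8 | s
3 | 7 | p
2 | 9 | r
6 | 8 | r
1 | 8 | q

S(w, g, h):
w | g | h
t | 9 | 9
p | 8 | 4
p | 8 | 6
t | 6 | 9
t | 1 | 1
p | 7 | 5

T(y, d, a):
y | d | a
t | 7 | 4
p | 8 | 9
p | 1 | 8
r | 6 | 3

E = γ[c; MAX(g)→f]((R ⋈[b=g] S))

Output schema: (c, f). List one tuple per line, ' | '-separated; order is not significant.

Stepwise |·|:
  R → 6
  S → 6
  (R ⋈[b=g] S) → 8
  γ[c; MAX(g)→f]((R ⋈[b=g] S)) → 5

== RESULT ==
c | f
1 | 8
2 | 9
3 | 7
6 | 8
8 | 8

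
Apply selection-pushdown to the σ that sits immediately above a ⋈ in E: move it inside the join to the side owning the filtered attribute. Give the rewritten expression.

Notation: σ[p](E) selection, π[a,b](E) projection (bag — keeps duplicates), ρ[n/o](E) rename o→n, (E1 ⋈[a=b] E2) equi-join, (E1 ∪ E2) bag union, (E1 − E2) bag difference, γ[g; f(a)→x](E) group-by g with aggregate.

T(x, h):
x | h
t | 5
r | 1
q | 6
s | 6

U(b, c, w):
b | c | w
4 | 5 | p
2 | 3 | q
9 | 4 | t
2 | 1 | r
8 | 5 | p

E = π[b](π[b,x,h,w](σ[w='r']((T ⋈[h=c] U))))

σ filters on w, owned by the right side.
E' = π[b](π[b,x,h,w]((T ⋈[h=c] σ[w='r'](U))))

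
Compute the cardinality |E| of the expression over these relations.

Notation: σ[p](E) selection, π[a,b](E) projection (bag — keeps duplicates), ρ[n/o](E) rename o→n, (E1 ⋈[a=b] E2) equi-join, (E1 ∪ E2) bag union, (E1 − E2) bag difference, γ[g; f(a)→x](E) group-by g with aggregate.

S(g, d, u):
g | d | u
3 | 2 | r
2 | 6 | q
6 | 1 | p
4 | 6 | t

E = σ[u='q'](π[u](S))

Per-node cardinality:
  S → 4
  π[u](S) → 4
  σ[u='q'](π[u](S)) → 1

|E| = 1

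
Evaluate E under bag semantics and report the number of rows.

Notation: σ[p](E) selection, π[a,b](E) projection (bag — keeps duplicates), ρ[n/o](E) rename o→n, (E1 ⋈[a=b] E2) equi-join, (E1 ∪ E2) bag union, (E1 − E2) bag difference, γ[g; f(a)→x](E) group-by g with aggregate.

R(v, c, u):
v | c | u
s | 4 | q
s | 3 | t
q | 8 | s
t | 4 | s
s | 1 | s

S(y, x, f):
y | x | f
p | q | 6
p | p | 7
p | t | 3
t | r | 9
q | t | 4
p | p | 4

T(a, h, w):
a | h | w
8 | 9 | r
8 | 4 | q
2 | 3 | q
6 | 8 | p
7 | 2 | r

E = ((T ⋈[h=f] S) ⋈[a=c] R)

Row counts bottom-up:
  T → 5
  S → 6
  (T ⋈[h=f] S) → 4
  R → 5
  ((T ⋈[h=f] S) ⋈[a=c] R) → 3

|E| = 3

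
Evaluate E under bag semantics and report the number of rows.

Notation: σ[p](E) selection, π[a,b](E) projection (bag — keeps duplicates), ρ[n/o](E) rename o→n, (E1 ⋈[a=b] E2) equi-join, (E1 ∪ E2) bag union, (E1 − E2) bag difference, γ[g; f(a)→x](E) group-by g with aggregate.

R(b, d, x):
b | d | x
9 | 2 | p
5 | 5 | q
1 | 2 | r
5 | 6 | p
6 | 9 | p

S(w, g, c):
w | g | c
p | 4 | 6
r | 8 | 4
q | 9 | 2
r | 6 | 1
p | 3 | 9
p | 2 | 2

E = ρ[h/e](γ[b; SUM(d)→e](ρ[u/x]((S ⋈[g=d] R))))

Per-node cardinality:
  S → 6
  R → 5
  (S ⋈[g=d] R) → 4
  ρ[u/x]((S ⋈[g=d] R)) → 4
  γ[b; SUM(d)→e](ρ[u/x]((S ⋈[g=d] R))) → 4
  ρ[h/e](γ[b; SUM(d)→e](ρ[u/x]((S ⋈[g=d] R)))) → 4

|E| = 4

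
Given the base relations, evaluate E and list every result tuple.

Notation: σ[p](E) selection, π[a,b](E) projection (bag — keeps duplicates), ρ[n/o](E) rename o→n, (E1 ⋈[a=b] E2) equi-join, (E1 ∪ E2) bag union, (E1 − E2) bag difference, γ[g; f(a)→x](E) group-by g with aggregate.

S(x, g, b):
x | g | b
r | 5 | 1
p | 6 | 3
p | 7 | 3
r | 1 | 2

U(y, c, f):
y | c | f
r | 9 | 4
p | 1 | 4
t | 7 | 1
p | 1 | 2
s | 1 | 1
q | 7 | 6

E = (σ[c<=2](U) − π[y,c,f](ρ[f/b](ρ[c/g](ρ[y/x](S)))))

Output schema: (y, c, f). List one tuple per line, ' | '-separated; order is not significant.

Per-node cardinality:
  U → 6
  σ[c<=2](U) → 3
  S → 4
  ρ[y/x](S) → 4
  ρ[c/g](ρ[y/x](S)) → 4
  ρ[f/b](ρ[c/g](ρ[y/x](S))) → 4
  π[y,c,f](ρ[f/b](ρ[c/g](ρ[y/x](S)))) → 4
  (σ[c<=2](U) − π[y,c,f](ρ[f/b](ρ[c/g](ρ[y/x](S))))) → 3

== RESULT ==
y | c | f
p | 1 | 2
p | 1 | 4
s | 1 | 1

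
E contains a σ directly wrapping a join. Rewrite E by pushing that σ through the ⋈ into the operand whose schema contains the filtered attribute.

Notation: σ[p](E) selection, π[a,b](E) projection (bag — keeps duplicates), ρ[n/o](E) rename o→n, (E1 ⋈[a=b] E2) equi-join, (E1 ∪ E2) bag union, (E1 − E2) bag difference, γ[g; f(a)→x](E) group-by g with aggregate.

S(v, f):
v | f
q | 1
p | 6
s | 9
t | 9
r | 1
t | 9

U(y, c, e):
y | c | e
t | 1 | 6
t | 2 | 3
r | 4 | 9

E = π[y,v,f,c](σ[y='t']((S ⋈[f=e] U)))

σ filters on y, owned by the right side.
E' = π[y,v,f,c]((S ⋈[f=e] σ[y='t'](U)))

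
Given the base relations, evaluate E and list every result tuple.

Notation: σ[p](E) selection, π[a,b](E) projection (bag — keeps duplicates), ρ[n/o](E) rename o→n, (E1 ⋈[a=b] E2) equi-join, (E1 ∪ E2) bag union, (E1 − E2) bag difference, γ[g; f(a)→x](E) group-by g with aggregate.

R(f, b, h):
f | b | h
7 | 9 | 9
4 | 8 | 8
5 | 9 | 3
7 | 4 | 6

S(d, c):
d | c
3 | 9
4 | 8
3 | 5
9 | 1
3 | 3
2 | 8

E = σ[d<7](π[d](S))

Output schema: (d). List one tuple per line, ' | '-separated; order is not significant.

Row counts bottom-up:
  S → 6
  π[d](S) → 6
  σ[d<7](π[d](S)) → 5

== RESULT ==
d
2
3
3
3
4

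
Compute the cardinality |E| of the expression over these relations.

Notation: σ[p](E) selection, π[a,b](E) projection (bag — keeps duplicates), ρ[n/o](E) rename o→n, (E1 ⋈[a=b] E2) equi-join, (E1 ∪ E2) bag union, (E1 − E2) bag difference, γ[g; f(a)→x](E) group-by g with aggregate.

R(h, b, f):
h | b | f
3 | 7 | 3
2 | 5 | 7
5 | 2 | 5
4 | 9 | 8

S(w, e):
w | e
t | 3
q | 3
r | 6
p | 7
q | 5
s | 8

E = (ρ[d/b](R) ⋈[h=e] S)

Per-node cardinality:
  R → 4
  ρ[d/b](R) → 4
  S → 6
  (ρ[d/b](R) ⋈[h=e] S) → 3

|E| = 3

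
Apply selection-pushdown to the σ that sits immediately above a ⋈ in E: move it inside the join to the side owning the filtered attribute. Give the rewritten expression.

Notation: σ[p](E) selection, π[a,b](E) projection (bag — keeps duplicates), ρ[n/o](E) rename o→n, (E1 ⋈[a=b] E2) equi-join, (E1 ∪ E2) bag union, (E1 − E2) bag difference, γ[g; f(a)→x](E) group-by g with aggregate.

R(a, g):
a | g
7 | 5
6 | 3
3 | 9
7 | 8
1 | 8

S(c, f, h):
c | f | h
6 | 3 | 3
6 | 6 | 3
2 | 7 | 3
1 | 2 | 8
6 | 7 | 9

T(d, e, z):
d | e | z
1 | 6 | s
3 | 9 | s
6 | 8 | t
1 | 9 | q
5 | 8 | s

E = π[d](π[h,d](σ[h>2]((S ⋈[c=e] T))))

σ filters on h, owned by the left side.
E' = π[d](π[h,d]((σ[h>2](S) ⋈[c=e] T)))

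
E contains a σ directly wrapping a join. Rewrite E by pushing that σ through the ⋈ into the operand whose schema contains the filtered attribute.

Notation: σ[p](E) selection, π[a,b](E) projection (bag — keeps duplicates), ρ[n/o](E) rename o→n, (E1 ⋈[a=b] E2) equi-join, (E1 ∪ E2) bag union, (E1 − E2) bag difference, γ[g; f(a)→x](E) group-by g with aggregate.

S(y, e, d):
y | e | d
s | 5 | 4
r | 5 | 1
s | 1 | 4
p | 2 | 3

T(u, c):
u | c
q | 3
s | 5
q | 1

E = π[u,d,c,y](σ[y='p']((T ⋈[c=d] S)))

σ filters on y, owned by the right side.
E' = π[u,d,c,y]((T ⋈[c=d] σ[y='p'](S)))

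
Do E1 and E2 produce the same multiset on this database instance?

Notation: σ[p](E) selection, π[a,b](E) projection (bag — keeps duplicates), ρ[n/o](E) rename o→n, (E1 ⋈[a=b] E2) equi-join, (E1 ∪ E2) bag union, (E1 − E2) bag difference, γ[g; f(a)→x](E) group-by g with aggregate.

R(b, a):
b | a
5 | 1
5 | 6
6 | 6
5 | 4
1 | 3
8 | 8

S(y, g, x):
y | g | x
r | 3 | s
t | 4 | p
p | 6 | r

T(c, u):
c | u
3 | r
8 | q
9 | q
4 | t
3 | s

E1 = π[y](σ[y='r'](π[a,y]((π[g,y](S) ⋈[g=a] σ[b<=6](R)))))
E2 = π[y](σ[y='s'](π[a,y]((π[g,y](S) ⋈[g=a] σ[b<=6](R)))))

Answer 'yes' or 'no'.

E1 subexpression sizes:
  S → 3
  π[g,y](S) → 3
  R → 6
  σ[b<=6](R) → 5
  (π[g,y](S) ⋈[g=a] σ[b<=6](R)) → 4
  π[a,y]((π[g,y](S) ⋈[g=a] σ[b<=6](R))) → 4
  σ[y='r'](π[a,y]((π[g,y](S) ⋈[g=a] σ[b<=6](R)))) → 1
  π[y](σ[y='r'](π[a,y]((π[g,y](S) ⋈[g=a] σ[b<=6](R))))) → 1
E2 subexpression sizes:
  S → 3
  π[g,y](S) → 3
  R → 6
  σ[b<=6](R) → 5
  (π[g,y](S) ⋈[g=a] σ[b<=6](R)) → 4
  π[a,y]((π[g,y](S) ⋈[g=a] σ[b<=6](R))) → 4
  σ[y='s'](π[a,y]((π[g,y](S) ⋈[g=a] σ[b<=6](R)))) → 0
  π[y](σ[y='s'](π[a,y]((π[g,y](S) ⋈[g=a] σ[b<=6](R))))) → 0

E1 result:
y
r
E2 result:
y
(0 rows)
Witness: ('r',) appears 1× in E1 but 0× in E2.

no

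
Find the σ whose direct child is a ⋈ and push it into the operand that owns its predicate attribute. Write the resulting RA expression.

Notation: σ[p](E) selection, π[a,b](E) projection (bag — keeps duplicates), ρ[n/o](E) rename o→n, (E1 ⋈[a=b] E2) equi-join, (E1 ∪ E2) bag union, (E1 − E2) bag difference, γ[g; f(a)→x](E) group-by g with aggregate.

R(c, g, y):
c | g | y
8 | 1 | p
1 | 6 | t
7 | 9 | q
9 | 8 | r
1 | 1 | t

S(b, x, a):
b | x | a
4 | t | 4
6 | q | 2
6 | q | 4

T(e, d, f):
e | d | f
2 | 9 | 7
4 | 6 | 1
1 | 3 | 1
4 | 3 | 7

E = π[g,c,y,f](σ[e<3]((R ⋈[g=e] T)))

σ filters on e, owned by the right side.
E' = π[g,c,y,f]((R ⋈[g=e] σ[e<3](T)))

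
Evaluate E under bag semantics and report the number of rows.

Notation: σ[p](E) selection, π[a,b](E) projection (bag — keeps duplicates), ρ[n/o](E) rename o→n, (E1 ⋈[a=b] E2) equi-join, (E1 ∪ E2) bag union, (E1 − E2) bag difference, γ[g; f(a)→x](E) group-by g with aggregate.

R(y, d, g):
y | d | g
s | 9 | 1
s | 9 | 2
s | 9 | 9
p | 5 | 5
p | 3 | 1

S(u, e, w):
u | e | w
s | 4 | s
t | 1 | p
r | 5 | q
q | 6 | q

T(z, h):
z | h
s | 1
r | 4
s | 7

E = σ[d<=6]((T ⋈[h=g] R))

Per-node cardinality:
  T → 3
  R → 5
  (T ⋈[h=g] R) → 2
  σ[d<=6]((T ⋈[h=g] R)) → 1

|E| = 1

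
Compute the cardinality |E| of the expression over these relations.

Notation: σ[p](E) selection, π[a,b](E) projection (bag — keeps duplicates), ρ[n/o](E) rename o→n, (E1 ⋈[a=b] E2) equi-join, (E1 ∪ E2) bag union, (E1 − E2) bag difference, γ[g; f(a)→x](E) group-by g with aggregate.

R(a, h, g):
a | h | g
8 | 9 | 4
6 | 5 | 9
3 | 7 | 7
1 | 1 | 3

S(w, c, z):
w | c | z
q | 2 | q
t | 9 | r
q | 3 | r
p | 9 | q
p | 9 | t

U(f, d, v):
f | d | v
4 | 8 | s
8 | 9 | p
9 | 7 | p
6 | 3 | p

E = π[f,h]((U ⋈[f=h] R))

Subexpression sizes:
  U → 4
  R → 4
  (U ⋈[f=h] R) → 1
  π[f,h]((U ⋈[f=h] R)) → 1

|E| = 1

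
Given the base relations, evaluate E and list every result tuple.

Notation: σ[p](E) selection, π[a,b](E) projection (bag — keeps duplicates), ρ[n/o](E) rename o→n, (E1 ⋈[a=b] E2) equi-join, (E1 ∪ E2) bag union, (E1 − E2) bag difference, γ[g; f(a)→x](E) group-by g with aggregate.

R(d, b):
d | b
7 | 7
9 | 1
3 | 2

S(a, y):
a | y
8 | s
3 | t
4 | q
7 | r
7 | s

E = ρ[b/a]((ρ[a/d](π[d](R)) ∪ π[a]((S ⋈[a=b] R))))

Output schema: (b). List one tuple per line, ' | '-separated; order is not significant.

Subexpression sizes:
  R → 3
  π[d](R) → 3
  ρ[a/d](π[d](R)) → 3
  S → 5
  R → 3
  (S ⋈[a=b] R) → 2
  π[a]((S ⋈[a=b] R)) → 2
  (ρ[a/d](π[d](R)) ∪ π[a]((S ⋈[a=b] R))) → 5
  ρ[b/a]((ρ[a/d](π[d](R)) ∪ π[a]((S ⋈[a=b] R)))) → 5

== RESULT ==
b
3
7
7
7
9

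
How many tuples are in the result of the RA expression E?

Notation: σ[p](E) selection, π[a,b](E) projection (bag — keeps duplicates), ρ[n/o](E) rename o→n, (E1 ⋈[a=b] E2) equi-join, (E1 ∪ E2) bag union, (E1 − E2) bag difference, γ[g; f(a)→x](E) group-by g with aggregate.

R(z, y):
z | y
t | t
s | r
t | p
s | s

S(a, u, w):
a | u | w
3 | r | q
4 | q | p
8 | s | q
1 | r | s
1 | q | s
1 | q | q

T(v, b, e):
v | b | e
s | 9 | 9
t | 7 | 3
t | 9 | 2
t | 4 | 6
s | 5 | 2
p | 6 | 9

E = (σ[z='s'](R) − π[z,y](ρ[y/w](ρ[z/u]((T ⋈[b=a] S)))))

Row counts bottom-up:
  R → 4
  σ[z='s'](R) → 2
  T → 6
  S → 6
  (T ⋈[b=a] S) → 1
  ρ[z/u]((T ⋈[b=a] S)) → 1
  ρ[y/w](ρ[z/u]((T ⋈[b=a] S))) → 1
  π[z,y](ρ[y/w](ρ[z/u]((T ⋈[b=a] S)))) → 1
  (σ[z='s'](R) − π[z,y](ρ[y/w](ρ[z/u]((T ⋈[b=a] S))))) → 2

|E| = 2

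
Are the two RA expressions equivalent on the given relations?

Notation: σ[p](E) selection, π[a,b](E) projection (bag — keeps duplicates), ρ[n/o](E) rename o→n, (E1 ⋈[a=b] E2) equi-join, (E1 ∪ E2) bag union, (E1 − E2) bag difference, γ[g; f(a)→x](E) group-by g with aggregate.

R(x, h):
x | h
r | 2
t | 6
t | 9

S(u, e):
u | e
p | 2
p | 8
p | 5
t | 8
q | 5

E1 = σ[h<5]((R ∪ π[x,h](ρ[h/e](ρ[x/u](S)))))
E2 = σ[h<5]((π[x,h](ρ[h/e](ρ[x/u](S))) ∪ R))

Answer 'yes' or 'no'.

E1 subexpression sizes:
  R → 3
  S → 5
  ρ[x/u](S) → 5
  ρ[h/e](ρ[x/u](S)) → 5
  π[x,h](ρ[h/e](ρ[x/u](S))) → 5
  (R ∪ π[x,h](ρ[h/e](ρ[x/u](S)))) → 8
  σ[h<5]((R ∪ π[x,h](ρ[h/e](ρ[x/u](S))))) → 2
E2 subexpression sizes:
  S → 5
  ρ[x/u](S) → 5
  ρ[h/e](ρ[x/u](S)) → 5
  π[x,h](ρ[h/e](ρ[x/u](S))) → 5
  R → 3
  (π[x,h](ρ[h/e](ρ[x/u](S))) ∪ R) → 8
  σ[h<5]((π[x,h](ρ[h/e](ρ[x/u](S))) ∪ R)) → 2

E1 and E2 produce the same multiset:
x | h
p | 2
r | 2

yes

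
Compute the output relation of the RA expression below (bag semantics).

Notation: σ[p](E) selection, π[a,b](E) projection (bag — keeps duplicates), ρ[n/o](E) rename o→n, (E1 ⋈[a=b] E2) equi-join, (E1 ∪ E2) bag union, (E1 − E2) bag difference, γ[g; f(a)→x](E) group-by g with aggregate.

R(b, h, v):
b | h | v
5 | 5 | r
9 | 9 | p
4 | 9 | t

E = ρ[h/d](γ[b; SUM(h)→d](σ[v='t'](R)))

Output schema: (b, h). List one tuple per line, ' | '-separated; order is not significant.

Subexpression sizes:
  R → 3
  σ[v='t'](R) → 1
  γ[b; SUM(h)→d](σ[v='t'](R)) → 1
  ρ[h/d](γ[b; SUM(h)→d](σ[v='t'](R))) → 1

== RESULT ==
b | h
4 | 9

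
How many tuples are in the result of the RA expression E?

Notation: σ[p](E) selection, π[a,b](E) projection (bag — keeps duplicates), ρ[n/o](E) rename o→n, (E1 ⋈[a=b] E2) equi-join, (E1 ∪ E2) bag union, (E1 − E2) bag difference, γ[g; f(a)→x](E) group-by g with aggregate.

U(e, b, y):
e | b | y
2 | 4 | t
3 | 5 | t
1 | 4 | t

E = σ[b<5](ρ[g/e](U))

Subexpression sizes:
  U → 3
  ρ[g/e](U) → 3
  σ[b<5](ρ[g/e](U)) → 2

|E| = 2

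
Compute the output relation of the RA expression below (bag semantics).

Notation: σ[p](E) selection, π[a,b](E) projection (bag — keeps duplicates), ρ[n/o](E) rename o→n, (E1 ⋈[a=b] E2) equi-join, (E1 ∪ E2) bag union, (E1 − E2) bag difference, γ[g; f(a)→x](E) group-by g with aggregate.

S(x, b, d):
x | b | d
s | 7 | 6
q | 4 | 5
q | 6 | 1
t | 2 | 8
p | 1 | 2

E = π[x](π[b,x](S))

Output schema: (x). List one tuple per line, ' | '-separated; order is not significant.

Subexpression sizes:
  S → 5
  π[b,x](S) → 5
  π[x](π[b,x](S)) → 5

== RESULT ==
x
p
q
q
s
t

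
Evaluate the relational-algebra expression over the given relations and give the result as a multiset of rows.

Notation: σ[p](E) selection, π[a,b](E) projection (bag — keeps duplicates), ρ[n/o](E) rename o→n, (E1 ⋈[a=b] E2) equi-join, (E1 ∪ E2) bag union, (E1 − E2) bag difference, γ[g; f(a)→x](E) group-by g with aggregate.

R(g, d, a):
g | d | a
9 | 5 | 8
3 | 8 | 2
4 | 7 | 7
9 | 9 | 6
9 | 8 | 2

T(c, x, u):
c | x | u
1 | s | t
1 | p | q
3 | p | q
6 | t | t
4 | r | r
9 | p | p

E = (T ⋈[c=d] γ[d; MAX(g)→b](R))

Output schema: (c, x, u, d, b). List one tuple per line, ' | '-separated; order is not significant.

Subexpression sizes:
  T → 6
  R → 5
  γ[d; MAX(g)→b](R) → 4
  (T ⋈[c=d] γ[d; MAX(g)→b](R)) → 1

== RESULT ==
c | x | u | d | b
9 | p | p | 9 | 9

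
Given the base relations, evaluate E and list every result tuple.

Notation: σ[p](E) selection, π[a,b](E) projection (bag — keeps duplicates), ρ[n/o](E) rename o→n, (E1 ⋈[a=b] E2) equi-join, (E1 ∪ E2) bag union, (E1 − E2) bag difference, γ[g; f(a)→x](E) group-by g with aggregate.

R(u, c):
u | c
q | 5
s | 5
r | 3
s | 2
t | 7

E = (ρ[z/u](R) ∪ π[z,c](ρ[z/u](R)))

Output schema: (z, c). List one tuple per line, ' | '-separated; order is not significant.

Stepwise |·|:
  R → 5
  ρ[z/u](R) → 5
  R → 5
  ρ[z/u](R) → 5
  π[z,c](ρ[z/u](R)) → 5
  (ρ[z/u](R) ∪ π[z,c](ρ[z/u](R))) → 10

== RESULT ==
z | c
q | 5
q | 5
r | 3
r | 3
s | 2
s | 2
s | 5
s | 5
t | 7
t | 7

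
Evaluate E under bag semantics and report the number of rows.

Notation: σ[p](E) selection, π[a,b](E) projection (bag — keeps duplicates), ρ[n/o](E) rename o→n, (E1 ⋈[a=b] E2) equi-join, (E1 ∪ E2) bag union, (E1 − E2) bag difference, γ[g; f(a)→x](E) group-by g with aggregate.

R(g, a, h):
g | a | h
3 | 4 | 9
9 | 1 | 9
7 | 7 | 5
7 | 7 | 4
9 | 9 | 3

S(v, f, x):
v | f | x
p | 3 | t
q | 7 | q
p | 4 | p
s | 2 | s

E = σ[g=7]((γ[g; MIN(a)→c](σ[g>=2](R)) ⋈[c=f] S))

Stepwise |·|:
  R → 5
  σ[g>=2](R) → 5
  γ[g; MIN(a)→c](σ[g>=2](R)) → 3
  S → 4
  (γ[g; MIN(a)→c](σ[g>=2](R)) ⋈[c=f] S) → 2
  σ[g=7]((γ[g; MIN(a)→c](σ[g>=2](R)) ⋈[c=f] S)) → 1

|E| = 1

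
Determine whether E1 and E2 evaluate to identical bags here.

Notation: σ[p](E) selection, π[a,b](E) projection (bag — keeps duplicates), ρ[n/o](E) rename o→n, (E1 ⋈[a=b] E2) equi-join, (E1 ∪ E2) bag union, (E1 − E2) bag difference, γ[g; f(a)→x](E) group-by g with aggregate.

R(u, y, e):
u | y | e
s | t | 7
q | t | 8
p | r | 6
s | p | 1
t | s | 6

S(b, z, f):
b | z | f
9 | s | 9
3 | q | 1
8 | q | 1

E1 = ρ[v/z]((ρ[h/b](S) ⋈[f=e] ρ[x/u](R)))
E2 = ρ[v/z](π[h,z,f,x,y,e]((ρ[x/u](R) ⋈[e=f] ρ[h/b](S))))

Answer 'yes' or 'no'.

E1 per-node cardinality:
  S → 3
  ρ[h/b](S) → 3
  R → 5
  ρ[x/u](R) → 5
  (ρ[h/b](S) ⋈[f=e] ρ[x/u](R)) → 2
  ρ[v/z]((ρ[h/b](S) ⋈[f=e] ρ[x/u](R))) → 2
E2 per-node cardinality:
  R → 5
  ρ[x/u](R) → 5
  S → 3
  ρ[h/b](S) → 3
  (ρ[x/u](R) ⋈[e=f] ρ[h/b](S)) → 2
  π[h,z,f,x,y,e]((ρ[x/u](R) ⋈[e=f] ρ[h/b](S))) → 2
  ρ[v/z](π[h,z,f,x,y,e]((ρ[x/u](R) ⋈[e=f] ρ[h/b](S)))) → 2

E1 and E2 produce the same multiset:
h | v | f | x | y | e
3 | q | 1 | s | p | 1
8 | q | 1 | s | p | 1

yes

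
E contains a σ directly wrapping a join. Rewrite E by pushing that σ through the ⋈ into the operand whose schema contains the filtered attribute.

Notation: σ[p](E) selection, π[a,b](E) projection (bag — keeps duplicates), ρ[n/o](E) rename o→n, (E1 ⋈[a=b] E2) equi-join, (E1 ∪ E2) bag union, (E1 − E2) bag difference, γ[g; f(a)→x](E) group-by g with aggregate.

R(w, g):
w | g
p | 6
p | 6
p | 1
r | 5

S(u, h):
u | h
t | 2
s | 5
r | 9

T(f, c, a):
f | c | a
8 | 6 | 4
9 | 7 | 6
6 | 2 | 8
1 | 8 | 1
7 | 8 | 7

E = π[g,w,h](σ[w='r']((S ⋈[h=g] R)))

σ filters on w, owned by the right side.
E' = π[g,w,h]((S ⋈[h=g] σ[w='r'](R)))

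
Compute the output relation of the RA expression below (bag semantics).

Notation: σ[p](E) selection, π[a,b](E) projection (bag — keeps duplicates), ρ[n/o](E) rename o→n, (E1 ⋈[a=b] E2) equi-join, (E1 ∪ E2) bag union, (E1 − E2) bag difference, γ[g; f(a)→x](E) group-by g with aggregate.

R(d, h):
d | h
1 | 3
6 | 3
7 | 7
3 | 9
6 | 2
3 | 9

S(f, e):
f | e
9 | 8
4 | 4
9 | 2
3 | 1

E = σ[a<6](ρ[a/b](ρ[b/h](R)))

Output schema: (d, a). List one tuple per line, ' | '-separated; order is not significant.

Stepwise |·|:
  R → 6
  ρ[b/h](R) → 6
  ρ[a/b](ρ[b/h](R)) → 6
  σ[a<6](ρ[a/b](ρ[b/h](R))) → 3

== RESULT ==
d | a
1 | 3
6 | 2
6 | 3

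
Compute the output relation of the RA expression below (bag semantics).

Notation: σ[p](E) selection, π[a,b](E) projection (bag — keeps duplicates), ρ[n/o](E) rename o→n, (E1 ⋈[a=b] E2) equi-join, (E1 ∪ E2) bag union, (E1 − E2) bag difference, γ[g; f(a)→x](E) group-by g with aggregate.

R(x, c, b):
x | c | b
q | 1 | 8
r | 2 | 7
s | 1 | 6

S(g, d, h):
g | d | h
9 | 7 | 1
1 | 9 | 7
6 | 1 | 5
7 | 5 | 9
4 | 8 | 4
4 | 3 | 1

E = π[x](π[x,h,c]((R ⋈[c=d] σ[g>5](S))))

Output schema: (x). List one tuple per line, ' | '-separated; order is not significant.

Subexpression sizes:
  R → 3
  S → 6
  σ[g>5](S) → 3
  (R ⋈[c=d] σ[g>5](S)) → 2
  π[x,h,c]((R ⋈[c=d] σ[g>5](S))) → 2
  π[x](π[x,h,c]((R ⋈[c=d] σ[g>5](S)))) → 2

== RESULT ==
x
q
s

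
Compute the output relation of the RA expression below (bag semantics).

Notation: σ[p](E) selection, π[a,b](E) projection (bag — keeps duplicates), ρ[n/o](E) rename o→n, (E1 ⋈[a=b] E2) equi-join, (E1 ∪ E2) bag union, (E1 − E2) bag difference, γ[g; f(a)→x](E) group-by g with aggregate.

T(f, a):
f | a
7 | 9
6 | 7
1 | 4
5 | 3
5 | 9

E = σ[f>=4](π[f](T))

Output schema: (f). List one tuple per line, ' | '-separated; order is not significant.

Stepwise |·|:
  T → 5
  π[f](T) → 5
  σ[f>=4](π[f](T)) → 4

== RESULT ==
f
5
5
6
7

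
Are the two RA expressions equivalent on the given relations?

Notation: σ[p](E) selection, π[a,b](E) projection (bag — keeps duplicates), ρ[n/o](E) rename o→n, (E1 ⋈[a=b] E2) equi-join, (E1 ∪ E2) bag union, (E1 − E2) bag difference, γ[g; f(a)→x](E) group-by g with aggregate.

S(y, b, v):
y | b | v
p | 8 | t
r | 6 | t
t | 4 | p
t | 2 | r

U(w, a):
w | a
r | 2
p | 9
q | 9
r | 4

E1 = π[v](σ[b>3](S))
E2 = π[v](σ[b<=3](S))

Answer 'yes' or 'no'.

E1 subexpression sizes:
  S → 4
  σ[b>3](S) → 3
  π[v](σ[b>3](S)) → 3
E2 subexpression sizes:
  S → 4
  σ[b<=3](S) → 1
  π[v](σ[b<=3](S)) → 1

E1 result:
v
p
t
t
E2 result:
v
r
Witness: ('p',) appears 1× in E1 but 0× in E2.

no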